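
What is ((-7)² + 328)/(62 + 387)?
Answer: 377/449 ≈ 0.83964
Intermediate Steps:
((-7)² + 328)/(62 + 387) = (49 + 328)/449 = 377*(1/449) = 377/449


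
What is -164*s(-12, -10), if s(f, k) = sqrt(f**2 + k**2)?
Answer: -328*sqrt(61) ≈ -2561.8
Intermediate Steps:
-164*s(-12, -10) = -164*sqrt((-12)**2 + (-10)**2) = -164*sqrt(144 + 100) = -328*sqrt(61)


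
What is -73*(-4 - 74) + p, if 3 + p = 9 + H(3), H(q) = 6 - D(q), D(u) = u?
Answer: 5703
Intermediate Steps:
H(q) = 6 - q
p = 9 (p = -3 + (9 + (6 - 1*3)) = -3 + (9 + (6 - 3)) = -3 + (9 + 3) = -3 + 12 = 9)
-73*(-4 - 74) + p = -73*(-4 - 74) + 9 = -73*(-78) + 9 = 5694 + 9 = 5703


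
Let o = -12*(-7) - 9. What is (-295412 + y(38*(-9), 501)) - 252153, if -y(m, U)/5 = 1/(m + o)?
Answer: -146199850/267 ≈ -5.4757e+5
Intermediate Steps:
o = 75 (o = 84 - 9 = 75)
y(m, U) = -5/(75 + m) (y(m, U) = -5/(m + 75) = -5/(75 + m))
(-295412 + y(38*(-9), 501)) - 252153 = (-295412 - 5/(75 + 38*(-9))) - 252153 = (-295412 - 5/(75 - 342)) - 252153 = (-295412 - 5/(-267)) - 252153 = (-295412 - 5*(-1/267)) - 252153 = (-295412 + 5/267) - 252153 = -78874999/267 - 252153 = -146199850/267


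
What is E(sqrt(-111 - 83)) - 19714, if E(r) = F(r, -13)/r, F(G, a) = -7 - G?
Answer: -19715 + 7*I*sqrt(194)/194 ≈ -19715.0 + 0.50257*I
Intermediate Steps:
E(r) = (-7 - r)/r
E(sqrt(-111 - 83)) - 19714 = (-7 - sqrt(-111 - 83))/(sqrt(-111 - 83)) - 19714 = (-7 - sqrt(-194))/(sqrt(-194)) - 19714 = (-7 - I*sqrt(194))/((I*sqrt(194))) - 19714 = (-I*sqrt(194)/194)*(-7 - I*sqrt(194)) - 19714 = -I*sqrt(194)*(-7 - I*sqrt(194))/194 - 19714 = -19714 - I*sqrt(194)*(-7 - I*sqrt(194))/194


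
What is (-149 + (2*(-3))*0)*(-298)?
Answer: 44402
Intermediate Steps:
(-149 + (2*(-3))*0)*(-298) = (-149 - 6*0)*(-298) = (-149 + 0)*(-298) = -149*(-298) = 44402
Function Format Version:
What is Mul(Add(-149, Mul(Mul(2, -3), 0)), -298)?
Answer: 44402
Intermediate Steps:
Mul(Add(-149, Mul(Mul(2, -3), 0)), -298) = Mul(Add(-149, Mul(-6, 0)), -298) = Mul(Add(-149, 0), -298) = Mul(-149, -298) = 44402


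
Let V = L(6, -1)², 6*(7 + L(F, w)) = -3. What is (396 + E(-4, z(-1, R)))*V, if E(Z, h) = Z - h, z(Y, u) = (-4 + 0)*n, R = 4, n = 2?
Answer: 22500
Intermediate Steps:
L(F, w) = -15/2 (L(F, w) = -7 + (⅙)*(-3) = -7 - ½ = -15/2)
z(Y, u) = -8 (z(Y, u) = (-4 + 0)*2 = -4*2 = -8)
V = 225/4 (V = (-15/2)² = 225/4 ≈ 56.250)
(396 + E(-4, z(-1, R)))*V = (396 + (-4 - 1*(-8)))*(225/4) = (396 + (-4 + 8))*(225/4) = (396 + 4)*(225/4) = 400*(225/4) = 22500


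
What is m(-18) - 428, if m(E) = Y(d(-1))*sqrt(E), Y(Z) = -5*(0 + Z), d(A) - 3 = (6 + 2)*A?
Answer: -428 + 75*I*sqrt(2) ≈ -428.0 + 106.07*I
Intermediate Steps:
d(A) = 3 + 8*A (d(A) = 3 + (6 + 2)*A = 3 + 8*A)
Y(Z) = -5*Z
m(E) = 25*sqrt(E) (m(E) = (-5*(3 + 8*(-1)))*sqrt(E) = (-5*(3 - 8))*sqrt(E) = (-5*(-5))*sqrt(E) = 25*sqrt(E))
m(-18) - 428 = 25*sqrt(-18) - 428 = 25*(3*I*sqrt(2)) - 428 = 75*I*sqrt(2) - 428 = -428 + 75*I*sqrt(2)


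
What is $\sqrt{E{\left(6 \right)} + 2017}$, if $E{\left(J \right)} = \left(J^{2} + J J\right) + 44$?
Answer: $3 \sqrt{237} \approx 46.184$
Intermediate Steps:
$E{\left(J \right)} = 44 + 2 J^{2}$ ($E{\left(J \right)} = \left(J^{2} + J^{2}\right) + 44 = 2 J^{2} + 44 = 44 + 2 J^{2}$)
$\sqrt{E{\left(6 \right)} + 2017} = \sqrt{\left(44 + 2 \cdot 6^{2}\right) + 2017} = \sqrt{\left(44 + 2 \cdot 36\right) + 2017} = \sqrt{\left(44 + 72\right) + 2017} = \sqrt{116 + 2017} = \sqrt{2133} = 3 \sqrt{237}$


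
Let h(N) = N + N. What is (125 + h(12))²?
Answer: 22201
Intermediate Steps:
h(N) = 2*N
(125 + h(12))² = (125 + 2*12)² = (125 + 24)² = 149² = 22201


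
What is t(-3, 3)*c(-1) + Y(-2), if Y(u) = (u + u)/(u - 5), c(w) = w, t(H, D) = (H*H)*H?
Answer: 193/7 ≈ 27.571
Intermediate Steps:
t(H, D) = H³ (t(H, D) = H²*H = H³)
Y(u) = 2*u/(-5 + u) (Y(u) = (2*u)/(-5 + u) = 2*u/(-5 + u))
t(-3, 3)*c(-1) + Y(-2) = (-3)³*(-1) + 2*(-2)/(-5 - 2) = -27*(-1) + 2*(-2)/(-7) = 27 + 2*(-2)*(-⅐) = 27 + 4/7 = 193/7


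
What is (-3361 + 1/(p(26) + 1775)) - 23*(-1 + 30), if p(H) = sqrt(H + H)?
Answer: -12690506269/3150573 - 2*sqrt(13)/3150573 ≈ -4028.0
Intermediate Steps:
p(H) = sqrt(2)*sqrt(H) (p(H) = sqrt(2*H) = sqrt(2)*sqrt(H))
(-3361 + 1/(p(26) + 1775)) - 23*(-1 + 30) = (-3361 + 1/(sqrt(2)*sqrt(26) + 1775)) - 23*(-1 + 30) = (-3361 + 1/(2*sqrt(13) + 1775)) - 23*29 = (-3361 + 1/(1775 + 2*sqrt(13))) - 667 = -4028 + 1/(1775 + 2*sqrt(13))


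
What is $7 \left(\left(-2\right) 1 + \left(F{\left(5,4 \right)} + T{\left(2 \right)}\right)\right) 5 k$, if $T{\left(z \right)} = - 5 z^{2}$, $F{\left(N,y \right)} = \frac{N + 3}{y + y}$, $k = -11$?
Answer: $8085$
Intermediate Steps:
$F{\left(N,y \right)} = \frac{3 + N}{2 y}$
$7 \left(\left(-2\right) 1 + \left(F{\left(5,4 \right)} + T{\left(2 \right)}\right)\right) 5 k = 7 \left(\left(-2\right) 1 - \left(20 - \frac{3 + 5}{2 \cdot 4}\right)\right) 5 \left(-11\right) = 7 \left(-2 + \left(\frac{1}{2} \cdot \frac{1}{4} \cdot 8 - 20\right)\right) 5 \left(-11\right) = 7 \left(-2 + \left(1 - 20\right)\right) 5 \left(-11\right) = 7 \left(-2 - 19\right) 5 \left(-11\right) = 7 \left(-21\right) 5 \left(-11\right) = \left(-147\right) 5 \left(-11\right) = \left(-735\right) \left(-11\right) = 8085$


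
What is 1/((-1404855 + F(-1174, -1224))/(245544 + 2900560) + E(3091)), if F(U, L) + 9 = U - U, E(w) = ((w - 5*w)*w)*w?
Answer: -393263/46455816163052300 ≈ -8.4653e-12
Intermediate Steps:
E(w) = -4*w³ (E(w) = ((-4*w)*w)*w = (-4*w²)*w = -4*w³)
F(U, L) = -9 (F(U, L) = -9 + (U - U) = -9 + 0 = -9)
1/((-1404855 + F(-1174, -1224))/(245544 + 2900560) + E(3091)) = 1/((-1404855 - 9)/(245544 + 2900560) - 4*3091³) = 1/(-1404864/3146104 - 4*29532282571) = 1/(-1404864*1/3146104 - 118129130284) = 1/(-175608/393263 - 118129130284) = 1/(-46455816163052300/393263) = -393263/46455816163052300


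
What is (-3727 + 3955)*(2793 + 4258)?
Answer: 1607628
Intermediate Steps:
(-3727 + 3955)*(2793 + 4258) = 228*7051 = 1607628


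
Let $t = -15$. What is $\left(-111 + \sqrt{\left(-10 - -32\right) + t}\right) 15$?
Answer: $-1665 + 15 \sqrt{7} \approx -1625.3$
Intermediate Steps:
$\left(-111 + \sqrt{\left(-10 - -32\right) + t}\right) 15 = \left(-111 + \sqrt{\left(-10 - -32\right) - 15}\right) 15 = \left(-111 + \sqrt{\left(-10 + 32\right) - 15}\right) 15 = \left(-111 + \sqrt{22 - 15}\right) 15 = \left(-111 + \sqrt{7}\right) 15 = -1665 + 15 \sqrt{7}$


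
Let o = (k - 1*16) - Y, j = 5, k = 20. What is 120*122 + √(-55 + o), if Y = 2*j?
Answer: 14640 + I*√61 ≈ 14640.0 + 7.8102*I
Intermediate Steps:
Y = 10 (Y = 2*5 = 10)
o = -6 (o = (20 - 1*16) - 1*10 = (20 - 16) - 10 = 4 - 10 = -6)
120*122 + √(-55 + o) = 120*122 + √(-55 - 6) = 14640 + √(-61) = 14640 + I*√61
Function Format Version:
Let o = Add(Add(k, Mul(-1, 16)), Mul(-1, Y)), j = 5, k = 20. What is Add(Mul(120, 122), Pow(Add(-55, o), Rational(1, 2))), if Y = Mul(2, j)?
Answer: Add(14640, Mul(I, Pow(61, Rational(1, 2)))) ≈ Add(14640., Mul(7.8102, I))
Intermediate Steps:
Y = 10 (Y = Mul(2, 5) = 10)
o = -6 (o = Add(Add(20, Mul(-1, 16)), Mul(-1, 10)) = Add(Add(20, -16), -10) = Add(4, -10) = -6)
Add(Mul(120, 122), Pow(Add(-55, o), Rational(1, 2))) = Add(Mul(120, 122), Pow(Add(-55, -6), Rational(1, 2))) = Add(14640, Pow(-61, Rational(1, 2))) = Add(14640, Mul(I, Pow(61, Rational(1, 2))))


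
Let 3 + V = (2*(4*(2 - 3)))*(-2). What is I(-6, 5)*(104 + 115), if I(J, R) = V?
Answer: 2847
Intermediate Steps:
V = 13 (V = -3 + (2*(4*(2 - 3)))*(-2) = -3 + (2*(4*(-1)))*(-2) = -3 + (2*(-4))*(-2) = -3 - 8*(-2) = -3 + 16 = 13)
I(J, R) = 13
I(-6, 5)*(104 + 115) = 13*(104 + 115) = 13*219 = 2847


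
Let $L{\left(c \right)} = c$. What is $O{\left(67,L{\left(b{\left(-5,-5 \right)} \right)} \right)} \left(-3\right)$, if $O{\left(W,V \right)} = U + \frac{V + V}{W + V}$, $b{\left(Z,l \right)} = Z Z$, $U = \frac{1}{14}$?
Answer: $- \frac{297}{161} \approx -1.8447$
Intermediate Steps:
$U = \frac{1}{14} \approx 0.071429$
$b{\left(Z,l \right)} = Z^{2}$
$O{\left(W,V \right)} = \frac{1}{14} + \frac{2 V}{V + W}$ ($O{\left(W,V \right)} = \frac{1}{14} + \frac{V + V}{W + V} = \frac{1}{14} + \frac{2 V}{V + W}$)
$O{\left(67,L{\left(b{\left(-5,-5 \right)} \right)} \right)} \left(-3\right) = \frac{67 + 29 \left(-5\right)^{2}}{14 \left(\left(-5\right)^{2} + 67\right)} \left(-3\right) = \frac{67 + 29 \cdot 25}{14 \left(25 + 67\right)} \left(-3\right) = \frac{67 + 725}{14 \cdot 92} \left(-3\right) = \frac{1}{14} \cdot \frac{1}{92} \cdot 792 \left(-3\right) = \frac{99}{161} \left(-3\right) = - \frac{297}{161}$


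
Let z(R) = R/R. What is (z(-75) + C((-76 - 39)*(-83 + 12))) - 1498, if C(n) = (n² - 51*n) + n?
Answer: 66257478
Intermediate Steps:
z(R) = 1
C(n) = n² - 50*n
(z(-75) + C((-76 - 39)*(-83 + 12))) - 1498 = (1 + ((-76 - 39)*(-83 + 12))*(-50 + (-76 - 39)*(-83 + 12))) - 1498 = (1 + (-115*(-71))*(-50 - 115*(-71))) - 1498 = (1 + 8165*(-50 + 8165)) - 1498 = (1 + 8165*8115) - 1498 = (1 + 66258975) - 1498 = 66258976 - 1498 = 66257478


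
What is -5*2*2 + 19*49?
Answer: 911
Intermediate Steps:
-5*2*2 + 19*49 = -10*2 + 931 = -20 + 931 = 911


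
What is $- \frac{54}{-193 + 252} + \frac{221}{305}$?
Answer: $- \frac{3431}{17995} \approx -0.19066$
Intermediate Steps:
$- \frac{54}{-193 + 252} + \frac{221}{305} = - \frac{54}{59} + 221 \cdot \frac{1}{305} = \left(-54\right) \frac{1}{59} + \frac{221}{305} = - \frac{54}{59} + \frac{221}{305} = - \frac{3431}{17995}$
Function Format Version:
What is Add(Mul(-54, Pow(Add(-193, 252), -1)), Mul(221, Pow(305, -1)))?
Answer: Rational(-3431, 17995) ≈ -0.19066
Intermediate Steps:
Add(Mul(-54, Pow(Add(-193, 252), -1)), Mul(221, Pow(305, -1))) = Add(Mul(-54, Pow(59, -1)), Mul(221, Rational(1, 305))) = Add(Mul(-54, Rational(1, 59)), Rational(221, 305)) = Add(Rational(-54, 59), Rational(221, 305)) = Rational(-3431, 17995)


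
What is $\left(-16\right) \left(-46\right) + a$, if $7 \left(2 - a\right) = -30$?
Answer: $\frac{5196}{7} \approx 742.29$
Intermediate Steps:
$a = \frac{44}{7}$ ($a = 2 - - \frac{30}{7} = 2 + \frac{30}{7} = \frac{44}{7} \approx 6.2857$)
$\left(-16\right) \left(-46\right) + a = \left(-16\right) \left(-46\right) + \frac{44}{7} = 736 + \frac{44}{7} = \frac{5196}{7}$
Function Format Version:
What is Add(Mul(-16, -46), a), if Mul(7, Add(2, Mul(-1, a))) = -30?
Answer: Rational(5196, 7) ≈ 742.29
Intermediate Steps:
a = Rational(44, 7) (a = Add(2, Mul(Rational(-1, 7), -30)) = Add(2, Rational(30, 7)) = Rational(44, 7) ≈ 6.2857)
Add(Mul(-16, -46), a) = Add(Mul(-16, -46), Rational(44, 7)) = Add(736, Rational(44, 7)) = Rational(5196, 7)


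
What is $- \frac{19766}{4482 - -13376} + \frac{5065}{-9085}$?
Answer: $- \frac{27002488}{16223993} \approx -1.6644$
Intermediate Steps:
$- \frac{19766}{4482 - -13376} + \frac{5065}{-9085} = - \frac{19766}{4482 + 13376} + 5065 \left(- \frac{1}{9085}\right) = - \frac{19766}{17858} - \frac{1013}{1817} = \left(-19766\right) \frac{1}{17858} - \frac{1013}{1817} = - \frac{9883}{8929} - \frac{1013}{1817} = - \frac{27002488}{16223993}$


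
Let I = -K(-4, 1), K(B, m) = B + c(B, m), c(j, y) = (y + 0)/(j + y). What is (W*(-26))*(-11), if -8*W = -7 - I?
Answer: 2431/6 ≈ 405.17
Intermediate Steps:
c(j, y) = y/(j + y)
K(B, m) = B + m/(B + m)
I = 13/3 (I = -(1 - 4*(-4 + 1))/(-4 + 1) = -(1 - 4*(-3))/(-3) = -(-1)*(1 + 12)/3 = -(-1)*13/3 = -1*(-13/3) = 13/3 ≈ 4.3333)
W = 17/12 (W = -(-7 - 1*13/3)/8 = -(-7 - 13/3)/8 = -⅛*(-34/3) = 17/12 ≈ 1.4167)
(W*(-26))*(-11) = ((17/12)*(-26))*(-11) = -221/6*(-11) = 2431/6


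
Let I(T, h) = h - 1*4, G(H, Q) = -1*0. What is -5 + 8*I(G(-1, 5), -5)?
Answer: -77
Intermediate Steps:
G(H, Q) = 0
I(T, h) = -4 + h (I(T, h) = h - 4 = -4 + h)
-5 + 8*I(G(-1, 5), -5) = -5 + 8*(-4 - 5) = -5 + 8*(-9) = -5 - 72 = -77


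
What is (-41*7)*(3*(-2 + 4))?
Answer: -1722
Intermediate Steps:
(-41*7)*(3*(-2 + 4)) = -861*2 = -287*6 = -1722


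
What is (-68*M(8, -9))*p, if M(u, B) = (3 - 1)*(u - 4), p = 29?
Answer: -15776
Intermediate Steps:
M(u, B) = -8 + 2*u (M(u, B) = 2*(-4 + u) = -8 + 2*u)
(-68*M(8, -9))*p = -68*(-8 + 2*8)*29 = -68*(-8 + 16)*29 = -68*8*29 = -544*29 = -15776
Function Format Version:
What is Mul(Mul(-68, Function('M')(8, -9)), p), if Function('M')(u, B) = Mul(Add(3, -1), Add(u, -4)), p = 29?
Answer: -15776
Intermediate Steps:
Function('M')(u, B) = Add(-8, Mul(2, u)) (Function('M')(u, B) = Mul(2, Add(-4, u)) = Add(-8, Mul(2, u)))
Mul(Mul(-68, Function('M')(8, -9)), p) = Mul(Mul(-68, Add(-8, Mul(2, 8))), 29) = Mul(Mul(-68, Add(-8, 16)), 29) = Mul(Mul(-68, 8), 29) = Mul(-544, 29) = -15776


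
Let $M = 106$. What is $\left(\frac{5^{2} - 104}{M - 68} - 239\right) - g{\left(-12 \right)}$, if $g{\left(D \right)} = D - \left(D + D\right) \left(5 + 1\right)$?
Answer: $- \frac{14177}{38} \approx -373.08$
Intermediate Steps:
$g{\left(D \right)} = - 11 D$ ($g{\left(D \right)} = D - 2 D 6 = D - 12 D = - 11 D$)
$\left(\frac{5^{2} - 104}{M - 68} - 239\right) - g{\left(-12 \right)} = \left(\frac{5^{2} - 104}{106 - 68} - 239\right) - \left(-11\right) \left(-12\right) = \left(\frac{25 - 104}{38} - 239\right) - 132 = \left(\left(-79\right) \frac{1}{38} - 239\right) - 132 = \left(- \frac{79}{38} - 239\right) - 132 = - \frac{9161}{38} - 132 = - \frac{14177}{38}$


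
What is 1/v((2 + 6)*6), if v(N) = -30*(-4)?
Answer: 1/120 ≈ 0.0083333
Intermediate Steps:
v(N) = 120
1/v((2 + 6)*6) = 1/120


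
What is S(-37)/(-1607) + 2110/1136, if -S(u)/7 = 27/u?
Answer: 62621893/33772712 ≈ 1.8542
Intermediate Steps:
S(u) = -189/u
S(-37)/(-1607) + 2110/1136 = -189/(-37)/(-1607) + 2110/1136 = -189*(-1/37)*(-1/1607) + 2110*(1/1136) = (189/37)*(-1/1607) + 1055/568 = -189/59459 + 1055/568 = 62621893/33772712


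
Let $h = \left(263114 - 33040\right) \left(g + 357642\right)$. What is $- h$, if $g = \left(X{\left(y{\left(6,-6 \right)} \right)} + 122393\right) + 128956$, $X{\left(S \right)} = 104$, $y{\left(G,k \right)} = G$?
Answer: $-140136923030$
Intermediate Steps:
$g = 251453$ ($g = \left(104 + 122393\right) + 128956 = 122497 + 128956 = 251453$)
$h = 140136923030$ ($h = \left(263114 - 33040\right) \left(251453 + 357642\right) = \left(263114 - 33040\right) 609095 = 230074 \cdot 609095 = 140136923030$)
$- h = \left(-1\right) 140136923030 = -140136923030$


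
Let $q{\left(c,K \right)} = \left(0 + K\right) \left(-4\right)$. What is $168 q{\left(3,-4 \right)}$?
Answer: $2688$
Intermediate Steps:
$q{\left(c,K \right)} = - 4 K$ ($q{\left(c,K \right)} = K \left(-4\right) = - 4 K$)
$168 q{\left(3,-4 \right)} = 168 \left(\left(-4\right) \left(-4\right)\right) = 168 \cdot 16 = 2688$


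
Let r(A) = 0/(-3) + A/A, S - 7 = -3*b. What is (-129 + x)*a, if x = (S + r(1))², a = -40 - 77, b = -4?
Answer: -31707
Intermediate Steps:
S = 19 (S = 7 - 3*(-4) = 7 + 12 = 19)
r(A) = 1 (r(A) = 0*(-⅓) + 1 = 0 + 1 = 1)
a = -117
x = 400 (x = (19 + 1)² = 20² = 400)
(-129 + x)*a = (-129 + 400)*(-117) = 271*(-117) = -31707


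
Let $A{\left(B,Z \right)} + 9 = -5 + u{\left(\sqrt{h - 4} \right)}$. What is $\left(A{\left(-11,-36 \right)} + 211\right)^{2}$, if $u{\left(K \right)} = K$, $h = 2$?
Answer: $\left(197 + i \sqrt{2}\right)^{2} \approx 38807.0 + 557.2 i$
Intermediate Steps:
$A{\left(B,Z \right)} = -14 + i \sqrt{2}$ ($A{\left(B,Z \right)} = -9 - \left(5 - \sqrt{2 - 4}\right) = -9 - \left(5 - \sqrt{-2}\right) = -9 - \left(5 - i \sqrt{2}\right) = -14 + i \sqrt{2}$)
$\left(A{\left(-11,-36 \right)} + 211\right)^{2} = \left(\left(-14 + i \sqrt{2}\right) + 211\right)^{2} = \left(197 + i \sqrt{2}\right)^{2}$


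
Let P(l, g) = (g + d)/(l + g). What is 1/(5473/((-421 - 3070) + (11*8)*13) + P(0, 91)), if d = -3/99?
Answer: -7048041/9389725 ≈ -0.75061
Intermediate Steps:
d = -1/33 (d = -3*1/99 = -1/33 ≈ -0.030303)
P(l, g) = (-1/33 + g)/(g + l) (P(l, g) = (g - 1/33)/(l + g) = (-1/33 + g)/(g + l))
1/(5473/((-421 - 3070) + (11*8)*13) + P(0, 91)) = 1/(5473/((-421 - 3070) + (11*8)*13) + (-1/33 + 91)/(91 + 0)) = 1/(5473/(-3491 + 88*13) + (3002/33)/91) = 1/(5473/(-3491 + 1144) + (1/91)*(3002/33)) = 1/(5473/(-2347) + 3002/3003) = 1/(5473*(-1/2347) + 3002/3003) = 1/(-5473/2347 + 3002/3003) = 1/(-9389725/7048041) = -7048041/9389725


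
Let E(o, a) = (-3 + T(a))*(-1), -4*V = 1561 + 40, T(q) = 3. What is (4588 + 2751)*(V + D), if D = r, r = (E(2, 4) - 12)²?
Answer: -7522475/4 ≈ -1.8806e+6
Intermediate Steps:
V = -1601/4 (V = -(1561 + 40)/4 = -¼*1601 = -1601/4 ≈ -400.25)
E(o, a) = 0 (E(o, a) = (-3 + 3)*(-1) = 0*(-1) = 0)
r = 144 (r = (0 - 12)² = (-12)² = 144)
D = 144
(4588 + 2751)*(V + D) = (4588 + 2751)*(-1601/4 + 144) = 7339*(-1025/4) = -7522475/4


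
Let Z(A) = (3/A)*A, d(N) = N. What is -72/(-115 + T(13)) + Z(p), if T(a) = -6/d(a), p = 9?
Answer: 5439/1501 ≈ 3.6236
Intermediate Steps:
T(a) = -6/a
Z(A) = 3
-72/(-115 + T(13)) + Z(p) = -72/(-115 - 6/13) + 3 = -72/(-1501/13) + 3 = -72*(-13/1501) + 3 = 936/1501 + 3 = 5439/1501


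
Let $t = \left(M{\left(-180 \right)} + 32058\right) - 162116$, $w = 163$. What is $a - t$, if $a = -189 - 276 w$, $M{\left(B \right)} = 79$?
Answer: $84802$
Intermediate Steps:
$t = -129979$ ($t = \left(79 + 32058\right) - 162116 = 32137 - 162116 = -129979$)
$a = -45177$ ($a = -189 - 44988 = -45177$)
$a - t = -45177 - -129979 = -45177 + 129979 = 84802$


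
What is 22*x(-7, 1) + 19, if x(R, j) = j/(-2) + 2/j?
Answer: 52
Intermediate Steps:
x(R, j) = 2/j - j/2 (x(R, j) = j*(-½) + 2/j = -j/2 + 2/j = 2/j - j/2)
22*x(-7, 1) + 19 = 22*(2/1 - ½*1) + 19 = 22*(2*1 - ½) + 19 = 22*(2 - ½) + 19 = 22*(3/2) + 19 = 33 + 19 = 52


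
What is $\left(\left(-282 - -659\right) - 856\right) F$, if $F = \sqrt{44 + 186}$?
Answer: $- 479 \sqrt{230} \approx -7264.4$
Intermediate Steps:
$F = \sqrt{230} \approx 15.166$
$\left(\left(-282 - -659\right) - 856\right) F = \left(\left(-282 - -659\right) - 856\right) \sqrt{230} = \left(\left(-282 + 659\right) - 856\right) \sqrt{230} = \left(377 - 856\right) \sqrt{230} = - 479 \sqrt{230}$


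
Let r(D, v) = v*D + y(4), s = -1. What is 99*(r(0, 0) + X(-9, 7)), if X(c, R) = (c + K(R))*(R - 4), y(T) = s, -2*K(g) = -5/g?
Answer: -37323/14 ≈ -2665.9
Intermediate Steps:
K(g) = 5/(2*g) (K(g) = -(-5)/(2*g) = 5/(2*g))
y(T) = -1
r(D, v) = -1 + D*v (r(D, v) = v*D - 1 = D*v - 1 = -1 + D*v)
X(c, R) = (-4 + R)*(c + 5/(2*R)) (X(c, R) = (c + 5/(2*R))*(R - 4) = (c + 5/(2*R))*(-4 + R) = (-4 + R)*(c + 5/(2*R)))
99*(r(0, 0) + X(-9, 7)) = 99*((-1 + 0*0) + (5/2 - 10/7 - 4*(-9) + 7*(-9))) = 99*((-1 + 0) + (5/2 - 10*⅐ + 36 - 63)) = 99*(-1 + (5/2 - 10/7 + 36 - 63)) = 99*(-1 - 363/14) = 99*(-377/14) = -37323/14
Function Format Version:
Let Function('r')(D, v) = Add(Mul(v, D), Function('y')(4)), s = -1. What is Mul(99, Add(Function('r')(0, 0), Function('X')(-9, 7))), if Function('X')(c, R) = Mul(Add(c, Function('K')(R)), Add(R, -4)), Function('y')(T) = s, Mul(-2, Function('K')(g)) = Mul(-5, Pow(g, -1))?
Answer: Rational(-37323, 14) ≈ -2665.9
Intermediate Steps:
Function('K')(g) = Mul(Rational(5, 2), Pow(g, -1)) (Function('K')(g) = Mul(Rational(-1, 2), Mul(-5, Pow(g, -1))) = Mul(Rational(5, 2), Pow(g, -1)))
Function('y')(T) = -1
Function('r')(D, v) = Add(-1, Mul(D, v)) (Function('r')(D, v) = Add(Mul(v, D), -1) = Add(Mul(D, v), -1) = Add(-1, Mul(D, v)))
Function('X')(c, R) = Mul(Add(-4, R), Add(c, Mul(Rational(5, 2), Pow(R, -1)))) (Function('X')(c, R) = Mul(Add(c, Mul(Rational(5, 2), Pow(R, -1))), Add(R, -4)) = Mul(Add(c, Mul(Rational(5, 2), Pow(R, -1))), Add(-4, R)) = Mul(Add(-4, R), Add(c, Mul(Rational(5, 2), Pow(R, -1)))))
Mul(99, Add(Function('r')(0, 0), Function('X')(-9, 7))) = Mul(99, Add(Add(-1, Mul(0, 0)), Add(Rational(5, 2), Mul(-10, Pow(7, -1)), Mul(-4, -9), Mul(7, -9)))) = Mul(99, Add(Add(-1, 0), Add(Rational(5, 2), Mul(-10, Rational(1, 7)), 36, -63))) = Mul(99, Add(-1, Add(Rational(5, 2), Rational(-10, 7), 36, -63))) = Mul(99, Add(-1, Rational(-363, 14))) = Mul(99, Rational(-377, 14)) = Rational(-37323, 14)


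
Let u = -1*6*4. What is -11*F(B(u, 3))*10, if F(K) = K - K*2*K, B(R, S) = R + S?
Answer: 99330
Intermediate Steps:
u = -24 (u = -6*4 = -24)
F(K) = K - 2*K² (F(K) = K - 2*K*K = K - 2*K²)
-11*F(B(u, 3))*10 = -11*(-24 + 3)*(1 - 2*(-24 + 3))*10 = -(-231)*(1 - 2*(-21))*10 = -(-231)*(1 + 42)*10 = -(-231)*43*10 = -11*(-903)*10 = 9933*10 = 99330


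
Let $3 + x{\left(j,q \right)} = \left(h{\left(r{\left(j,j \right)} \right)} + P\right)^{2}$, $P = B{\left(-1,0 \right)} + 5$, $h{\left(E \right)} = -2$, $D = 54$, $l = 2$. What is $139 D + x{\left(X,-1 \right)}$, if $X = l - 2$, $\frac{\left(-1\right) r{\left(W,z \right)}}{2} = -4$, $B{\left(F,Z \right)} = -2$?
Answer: $7504$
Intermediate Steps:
$r{\left(W,z \right)} = 8$ ($r{\left(W,z \right)} = \left(-2\right) \left(-4\right) = 8$)
$P = 3$ ($P = -2 + 5 = 3$)
$X = 0$ ($X = 2 - 2 = 0$)
$x{\left(j,q \right)} = -2$ ($x{\left(j,q \right)} = -3 + \left(-2 + 3\right)^{2} = -3 + 1^{2} = -3 + 1 = -2$)
$139 D + x{\left(X,-1 \right)} = 139 \cdot 54 - 2 = 7506 - 2 = 7504$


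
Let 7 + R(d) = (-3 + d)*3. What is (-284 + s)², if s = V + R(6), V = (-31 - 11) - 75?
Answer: 159201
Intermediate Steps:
V = -117 (V = -42 - 75 = -117)
R(d) = -16 + 3*d (R(d) = -7 + (-3 + d)*3 = -7 + (-9 + 3*d) = -16 + 3*d)
s = -115 (s = -117 + (-16 + 3*6) = -117 + (-16 + 18) = -117 + 2 = -115)
(-284 + s)² = (-284 - 115)² = (-399)² = 159201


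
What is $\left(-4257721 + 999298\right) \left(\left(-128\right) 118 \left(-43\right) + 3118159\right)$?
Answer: $-12276535505913$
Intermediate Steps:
$\left(-4257721 + 999298\right) \left(\left(-128\right) 118 \left(-43\right) + 3118159\right) = - 3258423 \left(\left(-15104\right) \left(-43\right) + 3118159\right) = - 3258423 \left(649472 + 3118159\right) = \left(-3258423\right) 3767631 = -12276535505913$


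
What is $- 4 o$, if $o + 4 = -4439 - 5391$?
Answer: $39336$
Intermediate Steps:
$o = -9834$ ($o = -4 - 9830 = -9834$)
$- 4 o = \left(-4\right) \left(-9834\right) = 39336$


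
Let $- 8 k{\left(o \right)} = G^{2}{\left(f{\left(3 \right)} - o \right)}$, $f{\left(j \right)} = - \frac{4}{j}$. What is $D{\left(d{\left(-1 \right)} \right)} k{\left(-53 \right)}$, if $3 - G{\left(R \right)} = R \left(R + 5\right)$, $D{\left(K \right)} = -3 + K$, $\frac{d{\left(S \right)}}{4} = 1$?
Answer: $- \frac{692900329}{648} \approx -1.0693 \cdot 10^{6}$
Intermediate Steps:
$d{\left(S \right)} = 4$ ($d{\left(S \right)} = 4 \cdot 1 = 4$)
$G{\left(R \right)} = 3 - R \left(5 + R\right)$ ($G{\left(R \right)} = 3 - R \left(R + 5\right) = 3 - R \left(5 + R\right)$)
$k{\left(o \right)} = - \frac{\left(\frac{29}{3} - \left(- \frac{4}{3} - o\right)^{2} + 5 o\right)^{2}}{8}$ ($k{\left(o \right)} = - \frac{\left(3 - \left(- \frac{4}{3} - o\right)^{2} - 5 \left(- \frac{4}{3} - o\right)\right)^{2}}{8} = - \frac{\left(3 - \left(- \frac{4}{3} - o\right)^{2} + \left(\frac{20}{3} + 5 o\right)\right)^{2}}{8} = - \frac{\left(\frac{29}{3} - \left(- \frac{4}{3} - o\right)^{2} + 5 o\right)^{2}}{8}$)
$D{\left(d{\left(-1 \right)} \right)} k{\left(-53 \right)} = \left(-3 + 4\right) \left(- \frac{\left(87 - \left(4 + 3 \left(-53\right)\right)^{2} + 45 \left(-53\right)\right)^{2}}{648}\right) = 1 \left(- \frac{\left(87 - \left(4 - 159\right)^{2} - 2385\right)^{2}}{648}\right) = 1 \left(- \frac{\left(87 - \left(-155\right)^{2} - 2385\right)^{2}}{648}\right) = 1 \left(- \frac{\left(87 - 24025 - 2385\right)^{2}}{648}\right) = 1 \left(- \frac{\left(-26323\right)^{2}}{648}\right) = 1 \left(\left(- \frac{1}{648}\right) 692900329\right) = 1 \left(- \frac{692900329}{648}\right) = - \frac{692900329}{648}$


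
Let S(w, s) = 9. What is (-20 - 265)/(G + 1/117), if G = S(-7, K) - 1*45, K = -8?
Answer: 33345/4211 ≈ 7.9185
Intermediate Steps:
G = -36 (G = 9 - 1*45 = 9 - 45 = -36)
(-20 - 265)/(G + 1/117) = (-20 - 265)/(-36 + 1/117) = -285/(-36 + 1/117) = -285/(-4211/117) = -285*(-117/4211) = 33345/4211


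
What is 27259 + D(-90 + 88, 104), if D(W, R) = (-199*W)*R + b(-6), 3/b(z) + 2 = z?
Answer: 549205/8 ≈ 68651.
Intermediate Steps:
b(z) = 3/(-2 + z)
D(W, R) = -3/8 - 199*R*W (D(W, R) = (-199*W)*R + 3/(-2 - 6) = -199*R*W + 3/(-8) = -199*R*W + 3*(-1/8) = -199*R*W - 3/8 = -3/8 - 199*R*W)
27259 + D(-90 + 88, 104) = 27259 + (-3/8 - 199*104*(-90 + 88)) = 27259 + (-3/8 - 199*104*(-2)) = 27259 + (-3/8 + 41392) = 27259 + 331133/8 = 549205/8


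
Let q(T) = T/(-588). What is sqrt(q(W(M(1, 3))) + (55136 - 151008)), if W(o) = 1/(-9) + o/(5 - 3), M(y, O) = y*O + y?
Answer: I*sqrt(1522063923)/126 ≈ 309.63*I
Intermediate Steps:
M(y, O) = y + O*y (M(y, O) = O*y + y = y + O*y)
W(o) = -1/9 + o/2 (W(o) = 1*(-1/9) + o/2 = -1/9 + o*(1/2) = -1/9 + o/2)
q(T) = -T/588 (q(T) = T*(-1/588) = -T/588)
sqrt(q(W(M(1, 3))) + (55136 - 151008)) = sqrt(-(-1/9 + (1*(1 + 3))/2)/588 + (55136 - 151008)) = sqrt(-(-1/9 + (1*4)/2)/588 - 95872) = sqrt(-(-1/9 + (1/2)*4)/588 - 95872) = sqrt(-(-1/9 + 2)/588 - 95872) = sqrt(-1/588*17/9 - 95872) = sqrt(-17/5292 - 95872) = sqrt(-507354641/5292) = I*sqrt(1522063923)/126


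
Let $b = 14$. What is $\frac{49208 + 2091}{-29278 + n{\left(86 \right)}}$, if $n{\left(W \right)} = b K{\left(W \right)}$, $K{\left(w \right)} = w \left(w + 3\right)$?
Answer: $\frac{51299}{77878} \approx 0.65871$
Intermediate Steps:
$K{\left(w \right)} = w \left(3 + w\right)$
$n{\left(W \right)} = 14 W \left(3 + W\right)$
$\frac{49208 + 2091}{-29278 + n{\left(86 \right)}} = \frac{49208 + 2091}{-29278 + 14 \cdot 86 \left(3 + 86\right)} = \frac{51299}{-29278 + 14 \cdot 86 \cdot 89} = \frac{51299}{-29278 + 107156} = \frac{51299}{77878}$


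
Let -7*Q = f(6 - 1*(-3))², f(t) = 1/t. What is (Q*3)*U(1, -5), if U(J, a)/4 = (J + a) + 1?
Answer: 4/63 ≈ 0.063492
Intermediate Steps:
f(t) = 1/t
U(J, a) = 4 + 4*J + 4*a (U(J, a) = 4*((J + a) + 1) = 4*(1 + J + a) = 4 + 4*J + 4*a)
Q = -1/567 (Q = -1/(7*(6 - 1*(-3))²) = -1/(7*(6 + 3)²) = -(1/9)²/7 = -(⅑)²/7 = -⅐*1/81 = -1/567 ≈ -0.0017637)
(Q*3)*U(1, -5) = (-1/567*3)*(4 + 4*1 + 4*(-5)) = -(4 + 4 - 20)/189 = -1/189*(-12) = 4/63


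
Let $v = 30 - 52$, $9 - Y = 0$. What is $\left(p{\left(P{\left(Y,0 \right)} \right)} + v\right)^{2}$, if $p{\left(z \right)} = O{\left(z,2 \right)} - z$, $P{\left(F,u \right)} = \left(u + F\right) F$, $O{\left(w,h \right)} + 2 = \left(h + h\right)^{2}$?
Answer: $7921$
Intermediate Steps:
$O{\left(w,h \right)} = -2 + 4 h^{2}$ ($O{\left(w,h \right)} = -2 + \left(h + h\right)^{2} = -2 + \left(2 h\right)^{2} = -2 + 4 h^{2}$)
$Y = 9$ ($Y = 9 - 0 = 9 + 0 = 9$)
$P{\left(F,u \right)} = F \left(F + u\right)$ ($P{\left(F,u \right)} = \left(F + u\right) F = F \left(F + u\right)$)
$v = -22$
$p{\left(z \right)} = 14 - z$ ($p{\left(z \right)} = \left(-2 + 4 \cdot 2^{2}\right) - z = \left(-2 + 4 \cdot 4\right) - z = \left(-2 + 16\right) - z = 14 - z$)
$\left(p{\left(P{\left(Y,0 \right)} \right)} + v\right)^{2} = \left(\left(14 - 9 \left(9 + 0\right)\right) - 22\right)^{2} = \left(\left(14 - 9 \cdot 9\right) - 22\right)^{2} = \left(\left(14 - 81\right) - 22\right)^{2} = \left(-67 - 22\right)^{2} = \left(-89\right)^{2} = 7921$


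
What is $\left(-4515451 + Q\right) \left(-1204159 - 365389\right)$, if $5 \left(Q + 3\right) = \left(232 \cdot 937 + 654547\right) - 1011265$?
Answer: $\frac{35654800374992}{5} \approx 7.131 \cdot 10^{12}$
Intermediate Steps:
$Q = - \frac{139349}{5}$ ($Q = -3 + \frac{\left(232 \cdot 937 + 654547\right) - 1011265}{5} = -3 + \frac{\left(217384 + 654547\right) - 1011265}{5} = -3 + \frac{871931 - 1011265}{5} = -3 + \frac{1}{5} \left(-139334\right) = -3 - \frac{139334}{5} = - \frac{139349}{5} \approx -27870.0$)
$\left(-4515451 + Q\right) \left(-1204159 - 365389\right) = \left(-4515451 - \frac{139349}{5}\right) \left(-1204159 - 365389\right) = \left(- \frac{22716604}{5}\right) \left(-1569548\right) = \frac{35654800374992}{5}$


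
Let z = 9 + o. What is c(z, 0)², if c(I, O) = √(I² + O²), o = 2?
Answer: 121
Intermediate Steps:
z = 11 (z = 9 + 2 = 11)
c(z, 0)² = (√(11² + 0²))² = (√(121 + 0))² = (√121)² = 11² = 121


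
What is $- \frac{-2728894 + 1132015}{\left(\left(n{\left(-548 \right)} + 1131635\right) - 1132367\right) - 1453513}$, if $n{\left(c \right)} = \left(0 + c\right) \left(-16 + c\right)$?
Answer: $- \frac{1596879}{1145173} \approx -1.3944$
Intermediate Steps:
$n{\left(c \right)} = c \left(-16 + c\right)$
$- \frac{-2728894 + 1132015}{\left(\left(n{\left(-548 \right)} + 1131635\right) - 1132367\right) - 1453513} = - \frac{-2728894 + 1132015}{\left(\left(- 548 \left(-16 - 548\right) + 1131635\right) - 1132367\right) - 1453513} = - \frac{-1596879}{\left(\left(\left(-548\right) \left(-564\right) + 1131635\right) - 1132367\right) - 1453513} = - \frac{-1596879}{\left(\left(309072 + 1131635\right) - 1132367\right) - 1453513} = - \frac{-1596879}{\left(1440707 - 1132367\right) - 1453513} = - \frac{-1596879}{308340 - 1453513} = - \frac{-1596879}{-1145173} = - \frac{\left(-1596879\right) \left(-1\right)}{1145173} = \left(-1\right) \frac{1596879}{1145173} = - \frac{1596879}{1145173}$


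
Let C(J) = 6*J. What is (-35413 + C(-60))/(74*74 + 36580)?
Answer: -35773/42056 ≈ -0.85060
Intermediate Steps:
(-35413 + C(-60))/(74*74 + 36580) = (-35413 + 6*(-60))/(74*74 + 36580) = (-35413 - 360)/(5476 + 36580) = -35773/42056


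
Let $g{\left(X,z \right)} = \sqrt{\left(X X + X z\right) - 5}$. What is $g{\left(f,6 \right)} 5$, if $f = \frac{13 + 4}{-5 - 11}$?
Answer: $\frac{5 i \sqrt{2623}}{16} \approx 16.005 i$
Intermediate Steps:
$f = - \frac{17}{16}$ ($f = \frac{17}{-16} = 17 \left(- \frac{1}{16}\right) = - \frac{17}{16} \approx -1.0625$)
$g{\left(X,z \right)} = \sqrt{-5 + X^{2} + X z}$ ($g{\left(X,z \right)} = \sqrt{\left(X^{2} + X z\right) - 5} = \sqrt{-5 + X^{2} + X z}$)
$g{\left(f,6 \right)} 5 = \sqrt{-5 + \left(- \frac{17}{16}\right)^{2} - \frac{51}{8}} \cdot 5 = \sqrt{-5 + \frac{289}{256} - \frac{51}{8}} \cdot 5 = \sqrt{- \frac{2623}{256}} \cdot 5 = \frac{i \sqrt{2623}}{16} \cdot 5 = \frac{5 i \sqrt{2623}}{16}$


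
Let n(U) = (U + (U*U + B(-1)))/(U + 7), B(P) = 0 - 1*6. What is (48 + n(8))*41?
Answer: 10742/5 ≈ 2148.4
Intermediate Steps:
B(P) = -6 (B(P) = 0 - 6 = -6)
n(U) = (-6 + U + U²)/(7 + U) (n(U) = (U + (U*U - 6))/(U + 7) = (U + (U² - 6))/(7 + U) = (U + (-6 + U²))/(7 + U) = (-6 + U + U²)/(7 + U))
(48 + n(8))*41 = (48 + (-6 + 8 + 8²)/(7 + 8))*41 = (48 + (-6 + 8 + 64)/15)*41 = (48 + (1/15)*66)*41 = (48 + 22/5)*41 = (262/5)*41 = 10742/5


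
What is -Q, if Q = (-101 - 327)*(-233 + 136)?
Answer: -41516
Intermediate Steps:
Q = 41516 (Q = -428*(-97) = 41516)
-Q = -1*41516 = -41516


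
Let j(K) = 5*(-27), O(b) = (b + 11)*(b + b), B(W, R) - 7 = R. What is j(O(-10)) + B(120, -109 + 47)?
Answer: -190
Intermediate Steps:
B(W, R) = 7 + R
O(b) = 2*b*(11 + b) (O(b) = (11 + b)*(2*b) = 2*b*(11 + b))
j(K) = -135
j(O(-10)) + B(120, -109 + 47) = -135 + (7 + (-109 + 47)) = -135 + (7 - 62) = -135 - 55 = -190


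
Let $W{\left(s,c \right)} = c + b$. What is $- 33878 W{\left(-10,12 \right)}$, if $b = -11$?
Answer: $-33878$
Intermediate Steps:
$W{\left(s,c \right)} = -11 + c$ ($W{\left(s,c \right)} = c - 11 = -11 + c$)
$- 33878 W{\left(-10,12 \right)} = - 33878 \left(-11 + 12\right) = \left(-33878\right) 1 = -33878$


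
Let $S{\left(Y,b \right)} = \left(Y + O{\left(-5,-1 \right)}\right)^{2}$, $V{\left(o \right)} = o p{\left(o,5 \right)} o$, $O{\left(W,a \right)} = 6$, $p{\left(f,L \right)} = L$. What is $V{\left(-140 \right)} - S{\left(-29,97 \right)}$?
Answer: $97471$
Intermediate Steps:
$V{\left(o \right)} = 5 o^{2}$ ($V{\left(o \right)} = o 5 o = 5 o o = 5 o^{2}$)
$S{\left(Y,b \right)} = \left(6 + Y\right)^{2}$ ($S{\left(Y,b \right)} = \left(Y + 6\right)^{2} = \left(6 + Y\right)^{2}$)
$V{\left(-140 \right)} - S{\left(-29,97 \right)} = 5 \left(-140\right)^{2} - \left(6 - 29\right)^{2} = 5 \cdot 19600 - \left(-23\right)^{2} = 98000 - 529 = 97471$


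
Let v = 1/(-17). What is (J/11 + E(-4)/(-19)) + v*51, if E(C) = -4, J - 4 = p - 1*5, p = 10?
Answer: -412/209 ≈ -1.9713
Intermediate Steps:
v = -1/17 ≈ -0.058824
J = 9 (J = 4 + (10 - 1*5) = 4 + (10 - 5) = 4 + 5 = 9)
(J/11 + E(-4)/(-19)) + v*51 = (9/11 - 4/(-19)) - 1/17*51 = (9*(1/11) - 4*(-1/19)) - 3 = (9/11 + 4/19) - 3 = 215/209 - 3 = -412/209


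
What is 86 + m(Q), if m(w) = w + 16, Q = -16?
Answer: 86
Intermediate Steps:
m(w) = 16 + w
86 + m(Q) = 86 + (16 - 16) = 86 + 0 = 86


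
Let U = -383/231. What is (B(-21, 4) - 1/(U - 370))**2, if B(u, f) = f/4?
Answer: 7410455056/7370737609 ≈ 1.0054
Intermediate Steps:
B(u, f) = f/4 (B(u, f) = f*(1/4) = f/4)
U = -383/231 (U = -383*1/231 = -383/231 ≈ -1.6580)
(B(-21, 4) - 1/(U - 370))**2 = ((1/4)*4 - 1/(-383/231 - 370))**2 = (1 - 1/(-85853/231))**2 = (1 - 1*(-231/85853))**2 = (1 + 231/85853)**2 = (86084/85853)**2 = 7410455056/7370737609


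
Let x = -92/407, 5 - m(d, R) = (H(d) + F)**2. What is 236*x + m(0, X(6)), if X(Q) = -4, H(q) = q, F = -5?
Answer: -29852/407 ≈ -73.346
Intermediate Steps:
m(d, R) = 5 - (-5 + d)**2 (m(d, R) = 5 - (d - 5)**2 = 5 - (-5 + d)**2)
x = -92/407 (x = -92*1/407 = -92/407 ≈ -0.22604)
236*x + m(0, X(6)) = 236*(-92/407) + (5 - (-5 + 0)**2) = -21712/407 + (5 - 1*(-5)**2) = -21712/407 + (5 - 1*25) = -21712/407 + (5 - 25) = -21712/407 - 20 = -29852/407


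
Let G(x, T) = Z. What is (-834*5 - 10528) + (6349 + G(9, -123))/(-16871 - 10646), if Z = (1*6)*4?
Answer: -404451239/27517 ≈ -14698.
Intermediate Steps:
Z = 24 (Z = 6*4 = 24)
G(x, T) = 24
(-834*5 - 10528) + (6349 + G(9, -123))/(-16871 - 10646) = (-834*5 - 10528) + (6349 + 24)/(-16871 - 10646) = (-4170 - 10528) + 6373/(-27517) = -14698 + 6373*(-1/27517) = -14698 - 6373/27517 = -404451239/27517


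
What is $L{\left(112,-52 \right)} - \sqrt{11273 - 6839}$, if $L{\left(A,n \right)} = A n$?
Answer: $-5824 - \sqrt{4434} \approx -5890.6$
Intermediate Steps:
$L{\left(112,-52 \right)} - \sqrt{11273 - 6839} = 112 \left(-52\right) - \sqrt{11273 - 6839} = -5824 - \sqrt{4434}$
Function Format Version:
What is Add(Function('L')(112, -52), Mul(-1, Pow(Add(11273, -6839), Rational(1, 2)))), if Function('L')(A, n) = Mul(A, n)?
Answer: Add(-5824, Mul(-1, Pow(4434, Rational(1, 2)))) ≈ -5890.6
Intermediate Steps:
Add(Function('L')(112, -52), Mul(-1, Pow(Add(11273, -6839), Rational(1, 2)))) = Add(Mul(112, -52), Mul(-1, Pow(Add(11273, -6839), Rational(1, 2)))) = Add(-5824, Mul(-1, Pow(4434, Rational(1, 2))))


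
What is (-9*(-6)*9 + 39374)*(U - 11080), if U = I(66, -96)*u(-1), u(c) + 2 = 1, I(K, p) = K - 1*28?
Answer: -443163480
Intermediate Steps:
I(K, p) = -28 + K (I(K, p) = K - 28 = -28 + K)
u(c) = -1 (u(c) = -2 + 1 = -1)
U = -38 (U = (-28 + 66)*(-1) = 38*(-1) = -38)
(-9*(-6)*9 + 39374)*(U - 11080) = (-9*(-6)*9 + 39374)*(-38 - 11080) = (54*9 + 39374)*(-11118) = (486 + 39374)*(-11118) = 39860*(-11118) = -443163480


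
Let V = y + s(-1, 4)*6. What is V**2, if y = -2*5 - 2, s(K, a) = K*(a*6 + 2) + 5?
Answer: 19044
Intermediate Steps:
s(K, a) = 5 + K*(2 + 6*a) (s(K, a) = K*(6*a + 2) + 5 = K*(2 + 6*a) + 5 = 5 + K*(2 + 6*a))
y = -12 (y = -10 - 2 = -12)
V = -138 (V = -12 + (5 + 2*(-1) + 6*(-1)*4)*6 = -12 + (5 - 2 - 24)*6 = -12 - 21*6 = -12 - 126 = -138)
V**2 = (-138)**2 = 19044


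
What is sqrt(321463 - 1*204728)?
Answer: sqrt(116735) ≈ 341.67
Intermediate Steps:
sqrt(321463 - 1*204728) = sqrt(321463 - 204728) = sqrt(116735)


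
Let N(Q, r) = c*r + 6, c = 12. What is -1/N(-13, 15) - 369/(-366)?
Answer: 5689/5673 ≈ 1.0028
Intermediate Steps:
N(Q, r) = 6 + 12*r (N(Q, r) = 12*r + 6 = 6 + 12*r)
-1/N(-13, 15) - 369/(-366) = -1/(6 + 12*15) - 369/(-366) = -1/(6 + 180) - 369*(-1/366) = -1/186 + 123/122 = 5689/5673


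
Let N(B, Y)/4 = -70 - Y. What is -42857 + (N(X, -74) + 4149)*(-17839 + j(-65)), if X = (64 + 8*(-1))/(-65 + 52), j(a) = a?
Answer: -74613017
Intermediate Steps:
X = -56/13 (X = (64 - 8)/(-13) = 56*(-1/13) = -56/13 ≈ -4.3077)
N(B, Y) = -280 - 4*Y (N(B, Y) = 4*(-70 - Y) = -280 - 4*Y)
-42857 + (N(X, -74) + 4149)*(-17839 + j(-65)) = -42857 + ((-280 - 4*(-74)) + 4149)*(-17839 - 65) = -42857 + ((-280 + 296) + 4149)*(-17904) = -42857 + (16 + 4149)*(-17904) = -42857 + 4165*(-17904) = -42857 - 74570160 = -74613017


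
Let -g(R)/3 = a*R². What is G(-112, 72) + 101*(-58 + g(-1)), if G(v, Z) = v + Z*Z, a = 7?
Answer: -2907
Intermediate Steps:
g(R) = -21*R²
G(v, Z) = v + Z²
G(-112, 72) + 101*(-58 + g(-1)) = (-112 + 72²) + 101*(-58 - 21*(-1)²) = (-112 + 5184) + 101*(-58 - 21*1) = 5072 + 101*(-58 - 21) = 5072 + 101*(-79) = 5072 - 7979 = -2907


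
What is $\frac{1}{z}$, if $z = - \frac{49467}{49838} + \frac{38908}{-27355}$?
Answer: $- \frac{1363318490}{3292266689} \approx -0.4141$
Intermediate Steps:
$z = - \frac{3292266689}{1363318490}$ ($z = \left(-49467\right) \frac{1}{49838} + 38908 \left(- \frac{1}{27355}\right) = - \frac{49467}{49838} - \frac{38908}{27355} = - \frac{3292266689}{1363318490} \approx -2.4149$)
$\frac{1}{z} = \frac{1}{- \frac{3292266689}{1363318490}} = - \frac{1363318490}{3292266689}$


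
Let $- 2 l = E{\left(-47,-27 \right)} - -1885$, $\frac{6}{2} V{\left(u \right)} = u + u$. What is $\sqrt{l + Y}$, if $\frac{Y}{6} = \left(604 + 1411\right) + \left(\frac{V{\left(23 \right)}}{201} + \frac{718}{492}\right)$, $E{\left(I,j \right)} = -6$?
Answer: $\frac{\sqrt{3031606830246}}{16482} \approx 105.64$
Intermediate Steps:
$V{\left(u \right)} = \frac{2 u}{3}$ ($V{\left(u \right)} = \frac{u + u}{3} = \frac{2 u}{3}$)
$Y = \frac{99709621}{8241}$ ($Y = 6 \left(\left(604 + 1411\right) + \left(\frac{\frac{2}{3} \cdot 23}{201} + \frac{718}{492}\right)\right) = 6 \left(2015 + \left(\frac{46}{3} \cdot \frac{1}{201} + 718 \cdot \frac{1}{492}\right)\right) = 6 \left(2015 + \left(\frac{46}{603} + \frac{359}{246}\right)\right) = 6 \left(2015 + \frac{75931}{49446}\right) = 6 \cdot \frac{99709621}{49446} = \frac{99709621}{8241} \approx 12099.0$)
$l = - \frac{1879}{2}$ ($l = - \frac{-6 - -1885}{2} = - \frac{-6 + 1885}{2} = \left(- \frac{1}{2}\right) 1879 = - \frac{1879}{2} \approx -939.5$)
$\sqrt{l + Y} = \sqrt{- \frac{1879}{2} + \frac{99709621}{8241}} = \sqrt{\frac{183934403}{16482}} = \frac{\sqrt{3031606830246}}{16482}$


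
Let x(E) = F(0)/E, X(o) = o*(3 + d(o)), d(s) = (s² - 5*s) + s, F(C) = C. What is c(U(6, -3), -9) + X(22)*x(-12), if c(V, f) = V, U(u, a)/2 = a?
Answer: -6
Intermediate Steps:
U(u, a) = 2*a
d(s) = s² - 4*s
X(o) = o*(3 + o*(-4 + o))
x(E) = 0 (x(E) = 0/E = 0)
c(U(6, -3), -9) + X(22)*x(-12) = 2*(-3) + (22*(3 + 22*(-4 + 22)))*0 = -6 + (22*(3 + 22*18))*0 = -6 + (22*(3 + 396))*0 = -6 + (22*399)*0 = -6 + 8778*0 = -6 + 0 = -6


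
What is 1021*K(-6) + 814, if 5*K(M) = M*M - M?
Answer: 46952/5 ≈ 9390.4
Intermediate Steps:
K(M) = -M/5 + M²/5 (K(M) = (M*M - M)/5 = (M² - M)/5 = -M/5 + M²/5)
1021*K(-6) + 814 = 1021*((⅕)*(-6)*(-1 - 6)) + 814 = 1021*((⅕)*(-6)*(-7)) + 814 = 1021*(42/5) + 814 = 42882/5 + 814 = 46952/5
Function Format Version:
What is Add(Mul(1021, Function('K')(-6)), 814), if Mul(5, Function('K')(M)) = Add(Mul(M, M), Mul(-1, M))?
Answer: Rational(46952, 5) ≈ 9390.4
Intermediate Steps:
Function('K')(M) = Add(Mul(Rational(-1, 5), M), Mul(Rational(1, 5), Pow(M, 2))) (Function('K')(M) = Mul(Rational(1, 5), Add(Mul(M, M), Mul(-1, M))) = Mul(Rational(1, 5), Add(Pow(M, 2), Mul(-1, M))) = Add(Mul(Rational(-1, 5), M), Mul(Rational(1, 5), Pow(M, 2))))
Add(Mul(1021, Function('K')(-6)), 814) = Add(Mul(1021, Mul(Rational(1, 5), -6, Add(-1, -6))), 814) = Add(Mul(1021, Mul(Rational(1, 5), -6, -7)), 814) = Add(Mul(1021, Rational(42, 5)), 814) = Add(Rational(42882, 5), 814) = Rational(46952, 5)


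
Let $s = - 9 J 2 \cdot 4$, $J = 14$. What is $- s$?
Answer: $1008$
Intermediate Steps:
$s = -1008$ ($s = \left(-9\right) 14 \cdot 2 \cdot 4 = \left(-126\right) 8 = -1008$)
$- s = \left(-1\right) \left(-1008\right) = 1008$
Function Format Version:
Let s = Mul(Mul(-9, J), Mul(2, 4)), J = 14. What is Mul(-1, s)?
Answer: 1008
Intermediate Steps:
s = -1008 (s = Mul(Mul(-9, 14), Mul(2, 4)) = Mul(-126, 8) = -1008)
Mul(-1, s) = Mul(-1, -1008) = 1008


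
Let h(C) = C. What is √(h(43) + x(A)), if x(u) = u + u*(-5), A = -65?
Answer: √303 ≈ 17.407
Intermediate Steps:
x(u) = -4*u (x(u) = u - 5*u = -4*u)
√(h(43) + x(A)) = √(43 - 4*(-65)) = √(43 + 260) = √303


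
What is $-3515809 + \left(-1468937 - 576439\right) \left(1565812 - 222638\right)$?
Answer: $-2747299379233$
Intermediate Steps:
$-3515809 + \left(-1468937 - 576439\right) \left(1565812 - 222638\right) = -3515809 - 2747295863424 = -2747299379233$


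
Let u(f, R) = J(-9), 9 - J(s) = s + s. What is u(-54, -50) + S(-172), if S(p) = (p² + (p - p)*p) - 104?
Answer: 29507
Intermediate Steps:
J(s) = 9 - 2*s (J(s) = 9 - (s + s) = 9 - 2*s)
u(f, R) = 27 (u(f, R) = 9 - 2*(-9) = 9 + 18 = 27)
S(p) = -104 + p² (S(p) = (p² + 0*p) - 104 = (p² + 0) - 104 = p² - 104 = -104 + p²)
u(-54, -50) + S(-172) = 27 + (-104 + (-172)²) = 27 + (-104 + 29584) = 27 + 29480 = 29507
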